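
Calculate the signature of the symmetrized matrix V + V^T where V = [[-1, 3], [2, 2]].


Step 1: V + V^T = [[-2, 5], [5, 4]]
Step 2: trace = 2, det = -33
Step 3: Discriminant = 2^2 - 4*(-33) = 136
Step 4: Eigenvalues: 6.83095, -4.83095
Step 5: Signature = (# positive eigenvalues) - (# negative eigenvalues) = 0

0


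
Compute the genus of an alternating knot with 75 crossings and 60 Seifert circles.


For alternating knots, g = (c - s + 1)/2.
= (75 - 60 + 1)/2
= 16/2 = 8

8


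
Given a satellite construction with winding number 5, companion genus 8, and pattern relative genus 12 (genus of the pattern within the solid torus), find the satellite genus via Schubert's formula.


Schubert: g(satellite) = g_rel(pattern) + |winding| * g(companion),
where g_rel(pattern) is the genus of the pattern relative to the solid torus.
= 12 + 5 * 8
= 12 + 40 = 52

52


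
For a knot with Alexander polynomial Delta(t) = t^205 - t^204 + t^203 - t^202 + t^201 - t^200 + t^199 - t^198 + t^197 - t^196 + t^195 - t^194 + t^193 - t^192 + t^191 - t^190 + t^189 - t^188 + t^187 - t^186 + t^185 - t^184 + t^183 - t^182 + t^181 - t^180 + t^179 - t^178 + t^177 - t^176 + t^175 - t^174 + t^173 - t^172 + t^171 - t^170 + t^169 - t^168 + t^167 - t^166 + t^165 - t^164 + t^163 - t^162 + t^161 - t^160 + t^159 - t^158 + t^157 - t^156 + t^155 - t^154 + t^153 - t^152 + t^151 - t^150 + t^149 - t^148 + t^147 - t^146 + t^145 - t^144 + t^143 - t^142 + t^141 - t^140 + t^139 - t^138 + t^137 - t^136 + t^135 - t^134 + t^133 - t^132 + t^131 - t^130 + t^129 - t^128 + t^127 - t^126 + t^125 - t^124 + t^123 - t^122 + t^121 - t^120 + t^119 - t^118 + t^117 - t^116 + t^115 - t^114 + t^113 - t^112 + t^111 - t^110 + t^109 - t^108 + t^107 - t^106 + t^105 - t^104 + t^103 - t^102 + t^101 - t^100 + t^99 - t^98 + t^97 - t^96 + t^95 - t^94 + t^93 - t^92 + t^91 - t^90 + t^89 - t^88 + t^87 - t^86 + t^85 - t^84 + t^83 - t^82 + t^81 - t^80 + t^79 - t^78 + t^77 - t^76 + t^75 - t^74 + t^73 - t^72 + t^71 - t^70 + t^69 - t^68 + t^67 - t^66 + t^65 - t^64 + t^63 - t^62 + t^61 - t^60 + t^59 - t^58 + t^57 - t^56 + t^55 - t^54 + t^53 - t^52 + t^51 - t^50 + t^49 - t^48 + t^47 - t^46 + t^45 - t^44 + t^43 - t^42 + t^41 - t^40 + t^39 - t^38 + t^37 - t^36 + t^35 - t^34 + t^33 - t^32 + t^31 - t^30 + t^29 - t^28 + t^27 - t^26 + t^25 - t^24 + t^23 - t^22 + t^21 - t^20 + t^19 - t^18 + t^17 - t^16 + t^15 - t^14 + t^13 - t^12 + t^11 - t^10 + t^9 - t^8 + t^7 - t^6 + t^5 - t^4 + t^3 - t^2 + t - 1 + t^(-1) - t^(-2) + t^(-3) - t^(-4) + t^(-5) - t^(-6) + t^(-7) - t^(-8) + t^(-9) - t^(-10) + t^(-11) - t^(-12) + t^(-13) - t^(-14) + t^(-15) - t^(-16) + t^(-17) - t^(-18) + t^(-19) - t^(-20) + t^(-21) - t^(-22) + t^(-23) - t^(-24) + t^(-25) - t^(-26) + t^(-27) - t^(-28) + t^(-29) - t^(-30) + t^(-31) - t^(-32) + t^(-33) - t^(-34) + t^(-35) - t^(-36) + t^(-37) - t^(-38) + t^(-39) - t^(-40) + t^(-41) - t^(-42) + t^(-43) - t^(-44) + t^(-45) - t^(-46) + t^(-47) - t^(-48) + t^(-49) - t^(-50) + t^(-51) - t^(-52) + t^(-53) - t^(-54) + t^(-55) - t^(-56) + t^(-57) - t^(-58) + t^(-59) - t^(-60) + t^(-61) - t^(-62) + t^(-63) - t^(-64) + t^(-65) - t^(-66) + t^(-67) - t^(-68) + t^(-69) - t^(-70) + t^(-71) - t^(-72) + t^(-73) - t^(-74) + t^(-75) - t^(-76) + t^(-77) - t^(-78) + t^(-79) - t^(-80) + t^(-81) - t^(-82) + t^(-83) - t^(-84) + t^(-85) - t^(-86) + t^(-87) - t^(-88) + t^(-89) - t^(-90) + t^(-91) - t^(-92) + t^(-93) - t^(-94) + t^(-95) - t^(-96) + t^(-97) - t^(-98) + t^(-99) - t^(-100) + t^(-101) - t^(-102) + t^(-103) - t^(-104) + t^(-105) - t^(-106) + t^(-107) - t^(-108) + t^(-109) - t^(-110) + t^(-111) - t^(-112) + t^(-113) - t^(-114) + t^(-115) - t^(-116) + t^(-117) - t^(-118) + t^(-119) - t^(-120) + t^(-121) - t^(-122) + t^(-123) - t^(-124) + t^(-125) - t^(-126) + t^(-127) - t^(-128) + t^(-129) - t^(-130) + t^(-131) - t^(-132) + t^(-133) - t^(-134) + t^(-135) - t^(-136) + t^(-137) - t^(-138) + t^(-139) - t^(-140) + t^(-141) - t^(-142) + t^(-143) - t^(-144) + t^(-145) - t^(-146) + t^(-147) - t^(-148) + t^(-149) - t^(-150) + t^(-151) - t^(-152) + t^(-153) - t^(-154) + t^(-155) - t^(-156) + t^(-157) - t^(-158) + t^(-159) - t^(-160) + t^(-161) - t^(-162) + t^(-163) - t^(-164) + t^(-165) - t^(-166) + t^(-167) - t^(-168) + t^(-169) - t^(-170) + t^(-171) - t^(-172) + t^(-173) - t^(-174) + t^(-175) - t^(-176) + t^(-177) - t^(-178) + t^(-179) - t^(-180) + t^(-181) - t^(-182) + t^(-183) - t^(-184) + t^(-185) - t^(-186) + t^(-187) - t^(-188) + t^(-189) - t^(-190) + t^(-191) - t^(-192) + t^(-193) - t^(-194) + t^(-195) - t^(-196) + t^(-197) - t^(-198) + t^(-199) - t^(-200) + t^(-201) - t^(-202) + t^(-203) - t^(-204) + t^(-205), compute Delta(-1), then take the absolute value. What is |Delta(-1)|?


Step 1: The polynomial has 411 terms with alternating signs, exponents from 205 down to -205.
Step 2: Substitute t = -1. The i-th term has coefficient (-1)^i and exponent (m-i),
  so its value is (-1)^i * (-1)^(m-i) = (-1)^m = -1 for every i.
Step 3: All 411 terms equal -1, so Delta(-1) = 411 * (-1) = -411
Step 4: |Delta(-1)| = 411

411


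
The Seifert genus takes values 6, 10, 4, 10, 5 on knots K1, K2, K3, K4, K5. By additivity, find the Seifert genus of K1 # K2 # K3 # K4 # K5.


The Seifert genus is additive under connected sum.
Seifert genus(K1 # K2 # K3 # K4 # K5) = (6) + (10) + (4) + (10) + (5)
= 35

35


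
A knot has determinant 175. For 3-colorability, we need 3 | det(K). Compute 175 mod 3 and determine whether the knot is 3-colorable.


Step 1: A knot is p-colorable if and only if p divides its determinant.
Step 2: Compute 175 mod 3.
175 = 58 * 3 + 1
Step 3: 175 mod 3 = 1
Step 4: The knot is 3-colorable: no

1


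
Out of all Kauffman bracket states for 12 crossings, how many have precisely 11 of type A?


We choose which 11 of 12 crossings get A-smoothings.
C(12, 11) = 12! / (11! * 1!)
= 12

12


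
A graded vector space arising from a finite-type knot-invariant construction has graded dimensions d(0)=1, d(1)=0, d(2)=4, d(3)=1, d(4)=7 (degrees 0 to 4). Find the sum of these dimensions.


Total dimension = d(0) + d(1) + ... + d(4)
= 1 + 0 + 4 + 1 + 7
= 13

13


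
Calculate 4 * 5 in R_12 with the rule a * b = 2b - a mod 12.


4 * 5 = 2*5 - 4 mod 12
= 10 - 4 mod 12
= 6 mod 12 = 6

6


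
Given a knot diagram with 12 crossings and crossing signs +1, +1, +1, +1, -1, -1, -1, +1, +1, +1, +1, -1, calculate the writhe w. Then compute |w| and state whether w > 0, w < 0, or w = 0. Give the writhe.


Step 1: Count positive crossings (+1).
Positive crossings: 8
Step 2: Count negative crossings (-1).
Negative crossings: 4
Step 3: Writhe = (positive) - (negative)
w = 8 - 4 = 4
Step 4: |w| = 4, and w is positive

4


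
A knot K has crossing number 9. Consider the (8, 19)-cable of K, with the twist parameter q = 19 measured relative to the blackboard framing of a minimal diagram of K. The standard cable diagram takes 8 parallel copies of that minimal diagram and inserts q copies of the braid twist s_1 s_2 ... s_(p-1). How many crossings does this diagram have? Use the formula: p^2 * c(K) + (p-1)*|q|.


Step 1: Each of the c(K) crossings of the companion diagram becomes p*p = p^2 crossings among the p parallel strands, and each of the |q| twists s_1 s_2 ... s_(p-1) adds (p-1) crossings.
  Crossings = p^2 * c(K) + (p-1)*|q|
Step 2: = 8^2 * 9 + (8-1)*19
Step 3: = 64*9 + 7*19
Step 4: = 576 + 133 = 709

709


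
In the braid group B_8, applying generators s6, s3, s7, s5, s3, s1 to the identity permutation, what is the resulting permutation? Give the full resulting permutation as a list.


Starting with identity [1, 2, 3, 4, 5, 6, 7, 8].
Apply generators in sequence:
  After s6: [1, 2, 3, 4, 5, 7, 6, 8]
  After s3: [1, 2, 4, 3, 5, 7, 6, 8]
  After s7: [1, 2, 4, 3, 5, 7, 8, 6]
  After s5: [1, 2, 4, 3, 7, 5, 8, 6]
  After s3: [1, 2, 3, 4, 7, 5, 8, 6]
  After s1: [2, 1, 3, 4, 7, 5, 8, 6]
Final permutation: [2, 1, 3, 4, 7, 5, 8, 6]

[2, 1, 3, 4, 7, 5, 8, 6]


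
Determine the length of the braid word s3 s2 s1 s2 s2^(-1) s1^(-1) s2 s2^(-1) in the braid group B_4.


The word length counts the number of generators (including inverses).
Listing each generator: s3, s2, s1, s2, s2^(-1), s1^(-1), s2, s2^(-1)
There are 8 generators in this braid word.

8


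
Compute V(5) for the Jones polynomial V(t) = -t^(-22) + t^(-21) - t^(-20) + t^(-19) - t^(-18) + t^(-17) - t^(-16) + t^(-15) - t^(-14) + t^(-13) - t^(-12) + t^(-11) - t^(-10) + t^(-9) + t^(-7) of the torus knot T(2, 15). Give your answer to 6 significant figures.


Substituting t = 5 into V(t) = -t^(-22) + t^(-21) - t^(-20) + t^(-19) - t^(-18) + t^(-17) - t^(-16) + t^(-15) - t^(-14) + t^(-13) - t^(-12) + t^(-11) - t^(-10) + t^(-9) + t^(-7):
  (-)t^(-22) = -4.1943e-16
  (+)t^(-21) = 2.09715e-15
  (-)t^(-20) = -1.04858e-14
  (+)t^(-19) = 5.24288e-14
  (-)t^(-18) = -2.62144e-13
  (+)t^(-17) = 1.31072e-12
  (-)t^(-16) = -6.5536e-12
  (+)t^(-15) = 3.2768e-11
  (-)t^(-14) = -1.6384e-10
  (+)t^(-13) = 8.192e-10
  (-)t^(-12) = -4.096e-09
  (+)t^(-11) = 2.048e-08
  (-)t^(-10) = -1.024e-07
  (+)t^(-9) = 5.12e-07
  (+)t^(-7) = 1.28e-05
Sum = (-4.1943e-16) + (2.09715e-15) + (-1.04858e-14) + (5.24288e-14) + (-2.62144e-13) + (1.31072e-12) + (-6.5536e-12) + (3.2768e-11) + (-1.6384e-10) + (8.192e-10) + (-4.096e-09) + (2.048e-08) + (-1.024e-07) + (5.12e-07) + (1.28e-05)
= 1.322666667e-05
Rounded to 6 significant figures: 1.32267e-05

1.32267e-05


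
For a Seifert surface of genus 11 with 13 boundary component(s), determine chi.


chi = 2 - 2g - b
= 2 - 2*11 - 13
= 2 - 22 - 13 = -33

-33


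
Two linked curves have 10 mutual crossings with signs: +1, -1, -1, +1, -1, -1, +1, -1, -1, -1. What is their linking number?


Step 1: Count positive crossings: 3
Step 2: Count negative crossings: 7
Step 3: Sum of signs = 3 - 7 = -4
Step 4: Linking number = sum/2 = -4/2 = -2

-2


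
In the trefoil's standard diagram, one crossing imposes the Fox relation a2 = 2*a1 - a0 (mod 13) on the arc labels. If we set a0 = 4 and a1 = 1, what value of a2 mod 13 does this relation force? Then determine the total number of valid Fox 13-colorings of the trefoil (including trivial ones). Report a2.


Step 1: Apply the given crossing relation 2*a1 - a0 - a2 = 0 (mod 13).
  a2 = 2*a1 - a0 mod 13
  a2 = 2*1 - 4 mod 13
  a2 = 2 - 4 mod 13
  a2 = -2 mod 13 = 11
Step 2: The trefoil has determinant 3.
  Number of Fox p-colorings (p prime) is p^2 if p = 3, else p.
  Since 13 does not divide 3, only trivial (constant) colorings exist.
  (So the trial a0 = 4, a1 = 1 with a0 != a1 does NOT extend to a valid coloring of the whole trefoil: the other two crossing relations require 3*(a1 - a0) = 0 (mod 13), which fails.)
  Total colorings = 13
Step 3: a2 = 11, total Fox 13-colorings = 13

11


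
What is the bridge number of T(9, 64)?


The bridge number of T(p,q) is min(p,q).
min(9, 64) = 9

9


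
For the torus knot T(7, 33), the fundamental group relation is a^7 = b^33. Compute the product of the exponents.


The relation is a^7 = b^33.
Product of exponents = 7 * 33
= 231

231


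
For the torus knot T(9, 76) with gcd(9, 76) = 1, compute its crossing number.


For a torus knot T(p, q) with gcd(p,q)=1,
the crossing number is min(p*(q-1), q*(p-1)).
p*(q-1) = 9*75 = 675
q*(p-1) = 76*8 = 608
min(675, 608) = 608

608


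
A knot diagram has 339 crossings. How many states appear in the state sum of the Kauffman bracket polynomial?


Each crossing contributes 2 choices (A-smoothing or B-smoothing).
Total states = 2^339 = 1119872371088902105278721140284222139060822748617324767449994550481895935590080472690438746635803557888

1119872371088902105278721140284222139060822748617324767449994550481895935590080472690438746635803557888


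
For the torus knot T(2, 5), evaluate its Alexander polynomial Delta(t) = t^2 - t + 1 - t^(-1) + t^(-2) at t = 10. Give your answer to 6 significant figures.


Substituting t = 10 into Delta(t) = t^2 - t + 1 - t^(-1) + t^(-2):
Term values: (100) + (-10) + (1) + (-0.1) + (0.01)
Sum = 90.91
Rounded to 6 significant figures: 90.91

90.91


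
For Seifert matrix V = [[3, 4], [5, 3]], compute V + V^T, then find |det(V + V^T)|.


Step 1: Form V + V^T where V = [[3, 4], [5, 3]]
  V^T = [[3, 5], [4, 3]]
  V + V^T = [[6, 9], [9, 6]]
Step 2: det(V + V^T) = 6*6 - 9*9
  = 36 - 81 = -45
Step 3: Knot determinant = |det(V + V^T)| = |-45| = 45

45


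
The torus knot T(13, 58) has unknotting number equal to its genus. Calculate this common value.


For a torus knot T(p,q), both the unknotting number and genus equal (p-1)(q-1)/2.
= (13-1)(58-1)/2
= 12*57/2
= 684/2 = 342

342


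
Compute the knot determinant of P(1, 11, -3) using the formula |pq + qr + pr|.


Step 1: Compute pq + qr + pr.
pq = 1*11 = 11
qr = 11*(-3) = -33
pr = 1*(-3) = -3
pq + qr + pr = 11 + (-33) + (-3) = -25
Step 2: Take absolute value.
det(P(1,11,-3)) = |-25| = 25

25


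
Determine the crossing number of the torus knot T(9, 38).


For a torus knot T(p, q) with gcd(p,q)=1,
the crossing number is min(p*(q-1), q*(p-1)).
p*(q-1) = 9*37 = 333
q*(p-1) = 38*8 = 304
min(333, 304) = 304

304


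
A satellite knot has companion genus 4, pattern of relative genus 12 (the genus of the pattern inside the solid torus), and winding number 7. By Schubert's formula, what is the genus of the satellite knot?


Schubert: g(satellite) = g_rel(pattern) + |winding| * g(companion),
where g_rel(pattern) is the genus of the pattern relative to the solid torus.
= 12 + 7 * 4
= 12 + 28 = 40

40


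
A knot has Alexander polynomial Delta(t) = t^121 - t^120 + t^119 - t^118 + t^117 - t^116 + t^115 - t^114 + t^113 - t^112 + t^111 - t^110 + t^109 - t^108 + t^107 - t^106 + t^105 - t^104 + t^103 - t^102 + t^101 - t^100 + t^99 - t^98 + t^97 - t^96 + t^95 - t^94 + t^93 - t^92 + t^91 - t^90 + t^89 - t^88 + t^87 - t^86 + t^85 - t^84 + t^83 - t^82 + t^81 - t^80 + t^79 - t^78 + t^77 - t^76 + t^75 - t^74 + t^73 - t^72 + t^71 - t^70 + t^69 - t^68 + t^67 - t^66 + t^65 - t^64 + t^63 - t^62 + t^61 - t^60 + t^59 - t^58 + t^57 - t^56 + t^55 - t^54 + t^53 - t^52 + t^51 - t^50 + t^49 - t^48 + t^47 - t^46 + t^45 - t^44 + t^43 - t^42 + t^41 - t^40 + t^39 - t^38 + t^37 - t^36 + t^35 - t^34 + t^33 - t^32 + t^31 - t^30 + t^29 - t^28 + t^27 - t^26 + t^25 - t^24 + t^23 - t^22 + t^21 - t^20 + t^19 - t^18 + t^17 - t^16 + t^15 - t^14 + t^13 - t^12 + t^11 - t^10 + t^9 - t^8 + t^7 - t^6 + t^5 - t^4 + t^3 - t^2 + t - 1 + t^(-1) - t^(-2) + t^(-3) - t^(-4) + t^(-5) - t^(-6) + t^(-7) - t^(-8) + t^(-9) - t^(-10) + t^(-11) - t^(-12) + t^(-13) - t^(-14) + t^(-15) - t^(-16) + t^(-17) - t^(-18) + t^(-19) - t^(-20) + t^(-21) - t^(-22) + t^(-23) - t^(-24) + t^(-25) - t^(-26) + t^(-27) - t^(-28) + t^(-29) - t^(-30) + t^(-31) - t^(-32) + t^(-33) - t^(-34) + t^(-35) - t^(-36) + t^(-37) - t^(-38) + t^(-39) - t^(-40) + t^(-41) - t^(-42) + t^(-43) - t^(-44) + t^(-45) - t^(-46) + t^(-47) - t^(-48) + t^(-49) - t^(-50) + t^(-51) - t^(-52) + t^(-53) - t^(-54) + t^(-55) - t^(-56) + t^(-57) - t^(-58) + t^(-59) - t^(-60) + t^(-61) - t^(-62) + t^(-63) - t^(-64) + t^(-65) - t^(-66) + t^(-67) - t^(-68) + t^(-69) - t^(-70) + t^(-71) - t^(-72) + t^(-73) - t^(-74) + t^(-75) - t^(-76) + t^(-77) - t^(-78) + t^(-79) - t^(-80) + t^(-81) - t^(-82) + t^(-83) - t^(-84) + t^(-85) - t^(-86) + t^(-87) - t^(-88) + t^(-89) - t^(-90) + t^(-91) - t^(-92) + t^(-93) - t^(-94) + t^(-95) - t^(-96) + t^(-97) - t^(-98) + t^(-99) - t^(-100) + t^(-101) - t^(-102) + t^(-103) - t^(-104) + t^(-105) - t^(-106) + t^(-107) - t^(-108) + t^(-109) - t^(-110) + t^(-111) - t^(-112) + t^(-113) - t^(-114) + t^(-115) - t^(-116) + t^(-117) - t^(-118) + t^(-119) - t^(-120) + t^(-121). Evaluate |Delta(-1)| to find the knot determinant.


Step 1: The polynomial has 243 terms with alternating signs, exponents from 121 down to -121.
Step 2: Substitute t = -1. The i-th term has coefficient (-1)^i and exponent (m-i),
  so its value is (-1)^i * (-1)^(m-i) = (-1)^m = -1 for every i.
Step 3: All 243 terms equal -1, so Delta(-1) = 243 * (-1) = -243
Step 4: |Delta(-1)| = 243

243


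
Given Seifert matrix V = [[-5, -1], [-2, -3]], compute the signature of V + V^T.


Step 1: V + V^T = [[-10, -3], [-3, -6]]
Step 2: trace = -16, det = 51
Step 3: Discriminant = (-16)^2 - 4*51 = 52
Step 4: Eigenvalues: -4.39445, -11.6056
Step 5: Signature = (# positive eigenvalues) - (# negative eigenvalues) = -2

-2


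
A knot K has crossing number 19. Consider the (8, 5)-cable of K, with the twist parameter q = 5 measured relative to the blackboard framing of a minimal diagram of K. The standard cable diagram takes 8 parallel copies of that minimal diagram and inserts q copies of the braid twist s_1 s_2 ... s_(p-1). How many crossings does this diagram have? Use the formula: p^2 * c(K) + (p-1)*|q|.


Step 1: Each of the c(K) crossings of the companion diagram becomes p*p = p^2 crossings among the p parallel strands, and each of the |q| twists s_1 s_2 ... s_(p-1) adds (p-1) crossings.
  Crossings = p^2 * c(K) + (p-1)*|q|
Step 2: = 8^2 * 19 + (8-1)*5
Step 3: = 64*19 + 7*5
Step 4: = 1216 + 35 = 1251

1251


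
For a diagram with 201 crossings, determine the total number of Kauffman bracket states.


Each crossing contributes 2 choices (A-smoothing or B-smoothing).
Total states = 2^201 = 3213876088517980551083924184682325205044405987565585670602752

3213876088517980551083924184682325205044405987565585670602752


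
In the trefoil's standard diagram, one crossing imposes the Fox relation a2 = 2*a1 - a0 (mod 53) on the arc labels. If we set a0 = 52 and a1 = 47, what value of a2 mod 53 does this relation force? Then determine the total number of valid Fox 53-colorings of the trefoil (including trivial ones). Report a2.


Step 1: Apply the given crossing relation 2*a1 - a0 - a2 = 0 (mod 53).
  a2 = 2*a1 - a0 mod 53
  a2 = 2*47 - 52 mod 53
  a2 = 94 - 52 mod 53
  a2 = 42 mod 53 = 42
Step 2: The trefoil has determinant 3.
  Number of Fox p-colorings (p prime) is p^2 if p = 3, else p.
  Since 53 does not divide 3, only trivial (constant) colorings exist.
  (So the trial a0 = 52, a1 = 47 with a0 != a1 does NOT extend to a valid coloring of the whole trefoil: the other two crossing relations require 3*(a1 - a0) = 0 (mod 53), which fails.)
  Total colorings = 53
Step 3: a2 = 42, total Fox 53-colorings = 53

42


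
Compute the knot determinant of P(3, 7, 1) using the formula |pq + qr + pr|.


Step 1: Compute pq + qr + pr.
pq = 3*7 = 21
qr = 7*1 = 7
pr = 3*1 = 3
pq + qr + pr = 21 + 7 + 3 = 31
Step 2: Take absolute value.
det(P(3,7,1)) = |31| = 31

31


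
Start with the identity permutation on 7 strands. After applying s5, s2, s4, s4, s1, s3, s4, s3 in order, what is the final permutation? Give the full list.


Starting with identity [1, 2, 3, 4, 5, 6, 7].
Apply generators in sequence:
  After s5: [1, 2, 3, 4, 6, 5, 7]
  After s2: [1, 3, 2, 4, 6, 5, 7]
  After s4: [1, 3, 2, 6, 4, 5, 7]
  After s4: [1, 3, 2, 4, 6, 5, 7]
  After s1: [3, 1, 2, 4, 6, 5, 7]
  After s3: [3, 1, 4, 2, 6, 5, 7]
  After s4: [3, 1, 4, 6, 2, 5, 7]
  After s3: [3, 1, 6, 4, 2, 5, 7]
Final permutation: [3, 1, 6, 4, 2, 5, 7]

[3, 1, 6, 4, 2, 5, 7]


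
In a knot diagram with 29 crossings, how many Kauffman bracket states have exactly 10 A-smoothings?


We choose which 10 of 29 crossings get A-smoothings.
C(29, 10) = 29! / (10! * 19!)
= 20030010

20030010


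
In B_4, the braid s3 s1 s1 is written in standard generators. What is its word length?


The word length counts the number of generators (including inverses).
Listing each generator: s3, s1, s1
There are 3 generators in this braid word.

3


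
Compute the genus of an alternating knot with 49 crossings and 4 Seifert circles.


For alternating knots, g = (c - s + 1)/2.
= (49 - 4 + 1)/2
= 46/2 = 23

23


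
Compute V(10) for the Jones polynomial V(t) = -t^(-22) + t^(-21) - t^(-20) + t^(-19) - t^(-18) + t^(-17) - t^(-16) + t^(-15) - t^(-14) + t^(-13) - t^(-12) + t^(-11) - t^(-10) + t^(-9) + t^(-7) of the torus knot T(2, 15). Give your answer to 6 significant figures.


Substituting t = 10 into V(t) = -t^(-22) + t^(-21) - t^(-20) + t^(-19) - t^(-18) + t^(-17) - t^(-16) + t^(-15) - t^(-14) + t^(-13) - t^(-12) + t^(-11) - t^(-10) + t^(-9) + t^(-7):
  (-)t^(-22) = -1e-22
  (+)t^(-21) = 1e-21
  (-)t^(-20) = -1e-20
  (+)t^(-19) = 1e-19
  (-)t^(-18) = -1e-18
  (+)t^(-17) = 1e-17
  (-)t^(-16) = -1e-16
  (+)t^(-15) = 1e-15
  (-)t^(-14) = -1e-14
  (+)t^(-13) = 1e-13
  (-)t^(-12) = -1e-12
  (+)t^(-11) = 1e-11
  (-)t^(-10) = -1e-10
  (+)t^(-9) = 1e-09
  (+)t^(-7) = 1e-07
Sum = (-1e-22) + (1e-21) + (-1e-20) + (1e-19) + (-1e-18) + (1e-17) + (-1e-16) + (1e-15) + (-1e-14) + (1e-13) + (-1e-12) + (1e-11) + (-1e-10) + (1e-09) + (1e-07)
= 1.009090909e-07
Rounded to 6 significant figures: 1.00909e-07

1.00909e-07


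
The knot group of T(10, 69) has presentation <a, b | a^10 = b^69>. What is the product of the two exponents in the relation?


The relation is a^10 = b^69.
Product of exponents = 10 * 69
= 690

690


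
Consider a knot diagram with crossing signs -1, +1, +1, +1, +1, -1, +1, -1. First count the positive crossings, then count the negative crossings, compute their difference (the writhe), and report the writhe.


Step 1: Count positive crossings (+1).
Positive crossings: 5
Step 2: Count negative crossings (-1).
Negative crossings: 3
Step 3: Writhe = (positive) - (negative)
w = 5 - 3 = 2
Step 4: |w| = 2, and w is positive

2


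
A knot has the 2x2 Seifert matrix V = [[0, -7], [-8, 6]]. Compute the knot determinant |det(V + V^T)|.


Step 1: Form V + V^T where V = [[0, -7], [-8, 6]]
  V^T = [[0, -8], [-7, 6]]
  V + V^T = [[0, -15], [-15, 12]]
Step 2: det(V + V^T) = 0*12 - (-15)*(-15)
  = 0 - 225 = -225
Step 3: Knot determinant = |det(V + V^T)| = |-225| = 225

225


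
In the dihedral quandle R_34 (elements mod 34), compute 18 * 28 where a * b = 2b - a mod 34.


18 * 28 = 2*28 - 18 mod 34
= 56 - 18 mod 34
= 38 mod 34 = 4

4


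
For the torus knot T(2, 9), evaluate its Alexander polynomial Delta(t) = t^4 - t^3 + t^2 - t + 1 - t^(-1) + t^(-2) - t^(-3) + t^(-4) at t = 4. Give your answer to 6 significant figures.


Substituting t = 4 into Delta(t) = t^4 - t^3 + t^2 - t + 1 - t^(-1) + t^(-2) - t^(-3) + t^(-4):
Term values: (256) + (-64) + (16) + (-4) + (1) + (-0.25) + (0.0625) + (-0.015625) + (0.00390625)
Sum = 204.8007812
Rounded to 6 significant figures: 204.801

204.801


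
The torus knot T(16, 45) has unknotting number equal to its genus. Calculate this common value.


For a torus knot T(p,q), both the unknotting number and genus equal (p-1)(q-1)/2.
= (16-1)(45-1)/2
= 15*44/2
= 660/2 = 330

330


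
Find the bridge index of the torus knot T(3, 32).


The bridge number of T(p,q) is min(p,q).
min(3, 32) = 3

3


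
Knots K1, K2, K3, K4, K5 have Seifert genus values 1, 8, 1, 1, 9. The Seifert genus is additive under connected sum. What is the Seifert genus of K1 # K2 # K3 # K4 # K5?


The Seifert genus is additive under connected sum.
Seifert genus(K1 # K2 # K3 # K4 # K5) = (1) + (8) + (1) + (1) + (9)
= 20

20


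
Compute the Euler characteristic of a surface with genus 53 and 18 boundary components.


chi = 2 - 2g - b
= 2 - 2*53 - 18
= 2 - 106 - 18 = -122

-122


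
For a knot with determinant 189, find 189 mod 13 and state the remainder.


Step 1: A knot is p-colorable if and only if p divides its determinant.
Step 2: Compute 189 mod 13.
189 = 14 * 13 + 7
Step 3: 189 mod 13 = 7
Step 4: The knot is 13-colorable: no

7


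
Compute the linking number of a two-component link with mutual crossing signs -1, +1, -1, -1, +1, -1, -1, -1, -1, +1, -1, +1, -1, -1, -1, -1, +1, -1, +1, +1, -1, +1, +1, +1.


Step 1: Count positive crossings: 10
Step 2: Count negative crossings: 14
Step 3: Sum of signs = 10 - 14 = -4
Step 4: Linking number = sum/2 = -4/2 = -2

-2


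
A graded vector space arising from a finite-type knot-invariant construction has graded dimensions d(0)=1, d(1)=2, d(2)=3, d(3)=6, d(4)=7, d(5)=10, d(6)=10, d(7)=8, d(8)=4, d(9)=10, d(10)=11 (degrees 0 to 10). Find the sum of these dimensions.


Total dimension = d(0) + d(1) + ... + d(10)
= 1 + 2 + 3 + 6 + 7 + 10 + 10 + 8 + 4 + 10 + 11
= 72

72


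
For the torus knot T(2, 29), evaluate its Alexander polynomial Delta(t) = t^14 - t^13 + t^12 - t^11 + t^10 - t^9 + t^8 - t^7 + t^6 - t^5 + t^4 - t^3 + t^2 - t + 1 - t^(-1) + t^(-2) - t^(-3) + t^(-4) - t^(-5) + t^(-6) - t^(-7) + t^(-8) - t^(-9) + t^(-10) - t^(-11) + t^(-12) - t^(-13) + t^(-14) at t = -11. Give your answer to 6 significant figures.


Substituting t = -11 into Delta(t) = t^14 - t^13 + t^12 - t^11 + t^10 - t^9 + t^8 - t^7 + t^6 - t^5 + t^4 - t^3 + t^2 - t + 1 - t^(-1) + t^(-2) - t^(-3) + t^(-4) - t^(-5) + t^(-6) - t^(-7) + t^(-8) - t^(-9) + t^(-10) - t^(-11) + t^(-12) - t^(-13) + t^(-14):
Term values: (379749833583241) + (34522712143931) + (3138428376721) + (285311670611) + (25937424601) + (2357947691) + (214358881) + (19487171) + (1771561) + (161051) + (14641) + (1331) + (121) + (11) + (1) + (0.0909091) + (0.00826446) + (0.000751315) + (6.83013e-05) + (6.20921e-06) + (5.64474e-07) + (5.13158e-08) + (4.66507e-09) + (4.24098e-10) + (3.85543e-11) + (3.50494e-12) + (3.18631e-13) + (2.89664e-14) + (2.63331e-15)
Sum = 4.177248169e+14
Rounded to 6 significant figures: 4.17725e+14

4.17725e+14


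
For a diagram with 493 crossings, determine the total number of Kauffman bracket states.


Each crossing contributes 2 choices (A-smoothing or B-smoothing).
Total states = 2^493 = 25573364124188608359478044506465618376692515984711443667838213813251045284411519960025547596296126227741302219746563054759509816764729633229129121792

25573364124188608359478044506465618376692515984711443667838213813251045284411519960025547596296126227741302219746563054759509816764729633229129121792


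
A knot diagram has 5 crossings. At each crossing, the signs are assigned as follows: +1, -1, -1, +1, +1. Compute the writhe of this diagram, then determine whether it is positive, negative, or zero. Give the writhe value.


Step 1: Count positive crossings (+1).
Positive crossings: 3
Step 2: Count negative crossings (-1).
Negative crossings: 2
Step 3: Writhe = (positive) - (negative)
w = 3 - 2 = 1
Step 4: |w| = 1, and w is positive

1


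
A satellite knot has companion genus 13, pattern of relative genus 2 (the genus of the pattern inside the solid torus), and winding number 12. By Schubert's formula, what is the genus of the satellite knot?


Schubert: g(satellite) = g_rel(pattern) + |winding| * g(companion),
where g_rel(pattern) is the genus of the pattern relative to the solid torus.
= 2 + 12 * 13
= 2 + 156 = 158

158


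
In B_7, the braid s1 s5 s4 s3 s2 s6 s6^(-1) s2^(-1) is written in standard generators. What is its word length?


The word length counts the number of generators (including inverses).
Listing each generator: s1, s5, s4, s3, s2, s6, s6^(-1), s2^(-1)
There are 8 generators in this braid word.

8


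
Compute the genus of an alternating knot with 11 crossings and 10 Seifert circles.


For alternating knots, g = (c - s + 1)/2.
= (11 - 10 + 1)/2
= 2/2 = 1

1


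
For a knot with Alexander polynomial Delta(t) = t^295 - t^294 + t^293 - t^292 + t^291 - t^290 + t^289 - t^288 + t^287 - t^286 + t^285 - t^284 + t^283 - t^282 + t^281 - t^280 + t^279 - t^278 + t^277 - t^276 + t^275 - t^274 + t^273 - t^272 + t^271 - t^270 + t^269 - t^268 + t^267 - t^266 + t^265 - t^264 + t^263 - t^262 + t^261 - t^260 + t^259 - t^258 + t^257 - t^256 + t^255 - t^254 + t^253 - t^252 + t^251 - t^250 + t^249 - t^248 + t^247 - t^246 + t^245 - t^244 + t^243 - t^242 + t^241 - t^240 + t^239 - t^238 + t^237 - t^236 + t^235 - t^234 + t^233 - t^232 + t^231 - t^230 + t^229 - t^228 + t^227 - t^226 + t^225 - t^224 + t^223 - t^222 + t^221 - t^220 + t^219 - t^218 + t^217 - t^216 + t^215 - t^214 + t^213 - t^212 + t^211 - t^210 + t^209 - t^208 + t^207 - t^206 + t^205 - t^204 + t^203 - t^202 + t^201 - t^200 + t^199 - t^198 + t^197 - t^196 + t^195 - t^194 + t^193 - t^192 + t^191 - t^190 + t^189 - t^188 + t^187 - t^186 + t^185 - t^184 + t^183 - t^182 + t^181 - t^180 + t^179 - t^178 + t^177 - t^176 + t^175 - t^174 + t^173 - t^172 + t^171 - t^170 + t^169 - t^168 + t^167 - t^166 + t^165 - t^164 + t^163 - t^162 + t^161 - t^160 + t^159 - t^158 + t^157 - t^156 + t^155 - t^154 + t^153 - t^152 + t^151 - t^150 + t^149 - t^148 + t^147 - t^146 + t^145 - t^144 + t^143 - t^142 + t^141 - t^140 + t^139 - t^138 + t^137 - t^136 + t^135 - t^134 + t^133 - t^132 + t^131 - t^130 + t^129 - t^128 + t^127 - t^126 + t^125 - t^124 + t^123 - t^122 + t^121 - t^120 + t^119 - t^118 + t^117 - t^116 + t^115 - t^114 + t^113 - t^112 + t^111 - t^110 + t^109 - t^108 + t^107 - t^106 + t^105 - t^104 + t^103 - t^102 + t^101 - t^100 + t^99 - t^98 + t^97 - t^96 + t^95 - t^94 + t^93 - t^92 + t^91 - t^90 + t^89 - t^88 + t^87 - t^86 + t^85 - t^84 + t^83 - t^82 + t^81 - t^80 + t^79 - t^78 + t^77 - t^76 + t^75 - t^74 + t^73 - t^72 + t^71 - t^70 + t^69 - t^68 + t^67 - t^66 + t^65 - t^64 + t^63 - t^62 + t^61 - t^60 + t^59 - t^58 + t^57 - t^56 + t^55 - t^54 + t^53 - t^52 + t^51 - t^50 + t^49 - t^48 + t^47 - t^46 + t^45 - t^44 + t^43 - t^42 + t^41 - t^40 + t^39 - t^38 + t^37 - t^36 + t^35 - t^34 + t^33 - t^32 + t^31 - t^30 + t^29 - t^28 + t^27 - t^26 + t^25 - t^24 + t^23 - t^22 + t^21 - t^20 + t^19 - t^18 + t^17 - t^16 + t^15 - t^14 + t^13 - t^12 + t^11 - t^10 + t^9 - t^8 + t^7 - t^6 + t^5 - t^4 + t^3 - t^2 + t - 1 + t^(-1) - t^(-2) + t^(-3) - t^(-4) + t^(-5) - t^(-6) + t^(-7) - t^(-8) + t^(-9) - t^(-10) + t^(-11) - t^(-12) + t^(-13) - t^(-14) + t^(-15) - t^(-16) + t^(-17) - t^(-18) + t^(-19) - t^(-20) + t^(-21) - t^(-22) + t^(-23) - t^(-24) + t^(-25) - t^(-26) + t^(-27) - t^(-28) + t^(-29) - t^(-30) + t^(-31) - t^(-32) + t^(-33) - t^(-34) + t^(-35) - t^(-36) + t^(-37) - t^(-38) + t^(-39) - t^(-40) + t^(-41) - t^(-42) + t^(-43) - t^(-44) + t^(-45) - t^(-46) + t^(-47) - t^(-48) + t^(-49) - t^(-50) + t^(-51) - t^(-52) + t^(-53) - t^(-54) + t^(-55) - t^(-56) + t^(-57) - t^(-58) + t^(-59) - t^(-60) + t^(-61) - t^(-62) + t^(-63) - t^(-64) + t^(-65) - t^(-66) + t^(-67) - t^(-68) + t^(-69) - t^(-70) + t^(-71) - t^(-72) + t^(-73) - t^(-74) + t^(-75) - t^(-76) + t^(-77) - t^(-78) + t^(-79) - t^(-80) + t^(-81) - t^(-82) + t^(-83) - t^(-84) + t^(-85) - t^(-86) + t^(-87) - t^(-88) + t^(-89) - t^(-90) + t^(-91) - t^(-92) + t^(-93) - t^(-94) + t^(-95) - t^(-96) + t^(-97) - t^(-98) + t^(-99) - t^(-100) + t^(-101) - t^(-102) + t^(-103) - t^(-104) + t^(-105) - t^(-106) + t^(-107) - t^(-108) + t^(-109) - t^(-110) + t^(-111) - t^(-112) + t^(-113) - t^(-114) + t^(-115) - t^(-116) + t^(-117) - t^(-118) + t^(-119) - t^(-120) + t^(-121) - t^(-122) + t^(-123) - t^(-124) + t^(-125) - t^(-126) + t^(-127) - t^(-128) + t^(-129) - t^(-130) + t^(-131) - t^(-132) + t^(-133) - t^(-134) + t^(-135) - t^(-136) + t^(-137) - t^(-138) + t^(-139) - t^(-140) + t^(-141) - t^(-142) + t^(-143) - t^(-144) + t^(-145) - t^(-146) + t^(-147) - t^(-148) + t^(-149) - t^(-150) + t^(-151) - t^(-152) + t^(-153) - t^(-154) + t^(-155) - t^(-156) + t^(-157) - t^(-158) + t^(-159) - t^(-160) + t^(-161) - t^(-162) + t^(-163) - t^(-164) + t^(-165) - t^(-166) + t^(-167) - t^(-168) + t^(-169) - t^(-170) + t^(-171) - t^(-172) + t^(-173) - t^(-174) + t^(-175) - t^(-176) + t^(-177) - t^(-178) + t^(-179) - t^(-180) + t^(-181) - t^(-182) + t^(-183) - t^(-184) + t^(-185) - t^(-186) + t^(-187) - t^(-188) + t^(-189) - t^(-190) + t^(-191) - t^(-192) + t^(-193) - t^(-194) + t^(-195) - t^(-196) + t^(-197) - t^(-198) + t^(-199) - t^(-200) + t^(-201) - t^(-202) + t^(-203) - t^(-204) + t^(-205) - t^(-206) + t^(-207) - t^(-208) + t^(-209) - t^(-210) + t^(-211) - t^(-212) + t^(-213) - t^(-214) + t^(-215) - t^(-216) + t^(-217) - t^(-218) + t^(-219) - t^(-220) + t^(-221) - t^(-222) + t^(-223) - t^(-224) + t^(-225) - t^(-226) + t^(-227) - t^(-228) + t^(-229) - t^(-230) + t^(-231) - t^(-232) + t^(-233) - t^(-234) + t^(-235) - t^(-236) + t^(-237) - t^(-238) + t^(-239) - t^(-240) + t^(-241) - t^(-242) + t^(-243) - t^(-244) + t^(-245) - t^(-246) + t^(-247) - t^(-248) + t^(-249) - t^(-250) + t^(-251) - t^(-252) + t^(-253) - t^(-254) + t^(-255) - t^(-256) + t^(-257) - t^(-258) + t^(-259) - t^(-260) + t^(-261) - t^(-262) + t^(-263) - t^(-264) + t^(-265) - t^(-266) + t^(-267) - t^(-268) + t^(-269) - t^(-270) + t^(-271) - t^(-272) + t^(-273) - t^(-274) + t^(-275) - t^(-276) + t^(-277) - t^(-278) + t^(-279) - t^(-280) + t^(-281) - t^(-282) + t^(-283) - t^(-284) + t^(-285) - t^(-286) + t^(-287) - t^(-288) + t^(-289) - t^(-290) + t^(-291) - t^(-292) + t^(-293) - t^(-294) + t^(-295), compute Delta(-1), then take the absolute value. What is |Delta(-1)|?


Step 1: The polynomial has 591 terms with alternating signs, exponents from 295 down to -295.
Step 2: Substitute t = -1. The i-th term has coefficient (-1)^i and exponent (m-i),
  so its value is (-1)^i * (-1)^(m-i) = (-1)^m = -1 for every i.
Step 3: All 591 terms equal -1, so Delta(-1) = 591 * (-1) = -591
Step 4: |Delta(-1)| = 591

591


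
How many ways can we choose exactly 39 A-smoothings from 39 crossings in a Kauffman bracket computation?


We choose which 39 of 39 crossings get A-smoothings.
C(39, 39) = 39! / (39! * 0!)
= 1

1


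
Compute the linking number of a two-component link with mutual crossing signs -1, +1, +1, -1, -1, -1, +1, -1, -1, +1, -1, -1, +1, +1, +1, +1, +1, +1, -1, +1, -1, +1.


Step 1: Count positive crossings: 12
Step 2: Count negative crossings: 10
Step 3: Sum of signs = 12 - 10 = 2
Step 4: Linking number = sum/2 = 2/2 = 1

1


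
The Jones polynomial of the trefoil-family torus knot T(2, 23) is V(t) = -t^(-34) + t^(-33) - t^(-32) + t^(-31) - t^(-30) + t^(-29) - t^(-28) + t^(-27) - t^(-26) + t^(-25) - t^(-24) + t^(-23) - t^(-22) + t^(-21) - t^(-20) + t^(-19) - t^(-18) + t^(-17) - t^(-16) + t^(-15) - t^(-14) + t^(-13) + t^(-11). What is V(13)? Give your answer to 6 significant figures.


Substituting t = 13 into V(t) = -t^(-34) + t^(-33) - t^(-32) + t^(-31) - t^(-30) + t^(-29) - t^(-28) + t^(-27) - t^(-26) + t^(-25) - t^(-24) + t^(-23) - t^(-22) + t^(-21) - t^(-20) + t^(-19) - t^(-18) + t^(-17) - t^(-16) + t^(-15) - t^(-14) + t^(-13) + t^(-11):
  (-)t^(-34) = -1.33637e-38
  (+)t^(-33) = 1.73728e-37
  (-)t^(-32) = -2.25846e-36
  (+)t^(-31) = 2.936e-35
  (-)t^(-30) = -3.8168e-34
  (+)t^(-29) = 4.96184e-33
  (-)t^(-28) = -6.45039e-32
  (+)t^(-27) = 8.38551e-31
  (-)t^(-26) = -1.09012e-29
  (+)t^(-25) = 1.41715e-28
  (-)t^(-24) = -1.8423e-27
  (+)t^(-23) = 2.39499e-26
  (-)t^(-22) = -3.11348e-25
  (+)t^(-21) = 4.04753e-24
  (-)t^(-20) = -5.26178e-23
  (+)t^(-19) = 6.84032e-22
  (-)t^(-18) = -8.89241e-21
  (+)t^(-17) = 1.15601e-19
  (-)t^(-16) = -1.50282e-18
  (+)t^(-15) = 1.95366e-17
  (-)t^(-14) = -2.53976e-16
  (+)t^(-13) = 3.30169e-15
  (+)t^(-11) = 5.57986e-13
Sum = (-1.33637e-38) + (1.73728e-37) + (-2.25846e-36) + (2.936e-35) + (-3.8168e-34) + (4.96184e-33) + (-6.45039e-32) + (8.38551e-31) + (-1.09012e-29) + (1.41715e-28) + (-1.8423e-27) + (2.39499e-26) + (-3.11348e-25) + (4.04753e-24) + (-5.26178e-23) + (6.84032e-22) + (-8.89241e-21) + (1.15601e-19) + (-1.50282e-18) + (1.95366e-17) + (-2.53976e-16) + (3.30169e-15) + (5.57986e-13)
= 5.610516273e-13
Rounded to 6 significant figures: 5.61052e-13

5.61052e-13


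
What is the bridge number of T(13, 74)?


The bridge number of T(p,q) is min(p,q).
min(13, 74) = 13

13


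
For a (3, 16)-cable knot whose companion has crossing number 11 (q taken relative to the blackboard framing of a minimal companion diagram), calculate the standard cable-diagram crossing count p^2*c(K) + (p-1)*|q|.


Step 1: Each of the c(K) crossings of the companion diagram becomes p*p = p^2 crossings among the p parallel strands, and each of the |q| twists s_1 s_2 ... s_(p-1) adds (p-1) crossings.
  Crossings = p^2 * c(K) + (p-1)*|q|
Step 2: = 3^2 * 11 + (3-1)*16
Step 3: = 9*11 + 2*16
Step 4: = 99 + 32 = 131

131


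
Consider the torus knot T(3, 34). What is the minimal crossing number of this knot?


For a torus knot T(p, q) with gcd(p,q)=1,
the crossing number is min(p*(q-1), q*(p-1)).
p*(q-1) = 3*33 = 99
q*(p-1) = 34*2 = 68
min(99, 68) = 68

68


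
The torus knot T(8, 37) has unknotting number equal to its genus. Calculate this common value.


For a torus knot T(p,q), both the unknotting number and genus equal (p-1)(q-1)/2.
= (8-1)(37-1)/2
= 7*36/2
= 252/2 = 126

126


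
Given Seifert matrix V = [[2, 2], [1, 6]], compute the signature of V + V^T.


Step 1: V + V^T = [[4, 3], [3, 12]]
Step 2: trace = 16, det = 39
Step 3: Discriminant = 16^2 - 4*39 = 100
Step 4: Eigenvalues: 13, 3
Step 5: Signature = (# positive eigenvalues) - (# negative eigenvalues) = 2

2


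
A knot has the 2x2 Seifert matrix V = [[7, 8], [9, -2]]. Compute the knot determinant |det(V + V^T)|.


Step 1: Form V + V^T where V = [[7, 8], [9, -2]]
  V^T = [[7, 9], [8, -2]]
  V + V^T = [[14, 17], [17, -4]]
Step 2: det(V + V^T) = 14*(-4) - 17*17
  = -56 - 289 = -345
Step 3: Knot determinant = |det(V + V^T)| = |-345| = 345

345


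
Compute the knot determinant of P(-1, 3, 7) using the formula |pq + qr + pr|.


Step 1: Compute pq + qr + pr.
pq = (-1)*3 = -3
qr = 3*7 = 21
pr = (-1)*7 = -7
pq + qr + pr = -3 + 21 + (-7) = 11
Step 2: Take absolute value.
det(P(-1,3,7)) = |11| = 11

11


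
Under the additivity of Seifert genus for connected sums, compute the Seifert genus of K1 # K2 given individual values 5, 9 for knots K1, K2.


The Seifert genus is additive under connected sum.
Seifert genus(K1 # K2) = (5) + (9)
= 14

14


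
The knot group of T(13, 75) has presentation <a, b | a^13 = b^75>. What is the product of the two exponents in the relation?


The relation is a^13 = b^75.
Product of exponents = 13 * 75
= 975

975


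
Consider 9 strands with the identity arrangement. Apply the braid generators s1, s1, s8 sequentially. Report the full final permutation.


Starting with identity [1, 2, 3, 4, 5, 6, 7, 8, 9].
Apply generators in sequence:
  After s1: [2, 1, 3, 4, 5, 6, 7, 8, 9]
  After s1: [1, 2, 3, 4, 5, 6, 7, 8, 9]
  After s8: [1, 2, 3, 4, 5, 6, 7, 9, 8]
Final permutation: [1, 2, 3, 4, 5, 6, 7, 9, 8]

[1, 2, 3, 4, 5, 6, 7, 9, 8]


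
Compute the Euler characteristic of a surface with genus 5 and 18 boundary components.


chi = 2 - 2g - b
= 2 - 2*5 - 18
= 2 - 10 - 18 = -26

-26


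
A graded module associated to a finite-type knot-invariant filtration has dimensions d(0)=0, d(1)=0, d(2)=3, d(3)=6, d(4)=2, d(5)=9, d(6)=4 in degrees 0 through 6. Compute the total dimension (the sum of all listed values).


Total dimension = d(0) + d(1) + ... + d(6)
= 0 + 0 + 3 + 6 + 2 + 9 + 4
= 24

24


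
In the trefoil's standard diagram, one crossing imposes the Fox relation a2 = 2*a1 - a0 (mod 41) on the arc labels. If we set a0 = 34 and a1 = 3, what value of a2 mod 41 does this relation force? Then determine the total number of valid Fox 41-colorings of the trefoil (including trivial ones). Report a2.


Step 1: Apply the given crossing relation 2*a1 - a0 - a2 = 0 (mod 41).
  a2 = 2*a1 - a0 mod 41
  a2 = 2*3 - 34 mod 41
  a2 = 6 - 34 mod 41
  a2 = -28 mod 41 = 13
Step 2: The trefoil has determinant 3.
  Number of Fox p-colorings (p prime) is p^2 if p = 3, else p.
  Since 41 does not divide 3, only trivial (constant) colorings exist.
  (So the trial a0 = 34, a1 = 3 with a0 != a1 does NOT extend to a valid coloring of the whole trefoil: the other two crossing relations require 3*(a1 - a0) = 0 (mod 41), which fails.)
  Total colorings = 41
Step 3: a2 = 13, total Fox 41-colorings = 41

13


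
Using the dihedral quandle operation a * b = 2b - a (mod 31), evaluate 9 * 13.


9 * 13 = 2*13 - 9 mod 31
= 26 - 9 mod 31
= 17 mod 31 = 17

17


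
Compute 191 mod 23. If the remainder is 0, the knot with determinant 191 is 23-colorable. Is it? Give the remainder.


Step 1: A knot is p-colorable if and only if p divides its determinant.
Step 2: Compute 191 mod 23.
191 = 8 * 23 + 7
Step 3: 191 mod 23 = 7
Step 4: The knot is 23-colorable: no

7


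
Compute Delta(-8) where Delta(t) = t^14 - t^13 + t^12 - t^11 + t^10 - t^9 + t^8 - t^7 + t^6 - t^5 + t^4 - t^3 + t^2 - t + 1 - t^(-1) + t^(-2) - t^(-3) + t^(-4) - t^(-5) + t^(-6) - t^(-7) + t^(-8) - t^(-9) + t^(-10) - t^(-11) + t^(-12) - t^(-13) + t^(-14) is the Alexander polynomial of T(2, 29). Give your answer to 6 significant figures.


Substituting t = -8 into Delta(t) = t^14 - t^13 + t^12 - t^11 + t^10 - t^9 + t^8 - t^7 + t^6 - t^5 + t^4 - t^3 + t^2 - t + 1 - t^(-1) + t^(-2) - t^(-3) + t^(-4) - t^(-5) + t^(-6) - t^(-7) + t^(-8) - t^(-9) + t^(-10) - t^(-11) + t^(-12) - t^(-13) + t^(-14):
Term values: (4398046511104) + (549755813888) + (68719476736) + (8589934592) + (1073741824) + (134217728) + (16777216) + (2097152) + (262144) + (32768) + (4096) + (512) + (64) + (8) + (1) + (0.125) + (0.015625) + (0.00195312) + (0.000244141) + (3.05176e-05) + (3.8147e-06) + (4.76837e-07) + (5.96046e-08) + (7.45058e-09) + (9.31323e-10) + (1.16415e-10) + (1.45519e-11) + (1.81899e-12) + (2.27374e-13)
Sum = 5.02633887e+12
Rounded to 6 significant figures: 5.02634e+12

5.02634e+12
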